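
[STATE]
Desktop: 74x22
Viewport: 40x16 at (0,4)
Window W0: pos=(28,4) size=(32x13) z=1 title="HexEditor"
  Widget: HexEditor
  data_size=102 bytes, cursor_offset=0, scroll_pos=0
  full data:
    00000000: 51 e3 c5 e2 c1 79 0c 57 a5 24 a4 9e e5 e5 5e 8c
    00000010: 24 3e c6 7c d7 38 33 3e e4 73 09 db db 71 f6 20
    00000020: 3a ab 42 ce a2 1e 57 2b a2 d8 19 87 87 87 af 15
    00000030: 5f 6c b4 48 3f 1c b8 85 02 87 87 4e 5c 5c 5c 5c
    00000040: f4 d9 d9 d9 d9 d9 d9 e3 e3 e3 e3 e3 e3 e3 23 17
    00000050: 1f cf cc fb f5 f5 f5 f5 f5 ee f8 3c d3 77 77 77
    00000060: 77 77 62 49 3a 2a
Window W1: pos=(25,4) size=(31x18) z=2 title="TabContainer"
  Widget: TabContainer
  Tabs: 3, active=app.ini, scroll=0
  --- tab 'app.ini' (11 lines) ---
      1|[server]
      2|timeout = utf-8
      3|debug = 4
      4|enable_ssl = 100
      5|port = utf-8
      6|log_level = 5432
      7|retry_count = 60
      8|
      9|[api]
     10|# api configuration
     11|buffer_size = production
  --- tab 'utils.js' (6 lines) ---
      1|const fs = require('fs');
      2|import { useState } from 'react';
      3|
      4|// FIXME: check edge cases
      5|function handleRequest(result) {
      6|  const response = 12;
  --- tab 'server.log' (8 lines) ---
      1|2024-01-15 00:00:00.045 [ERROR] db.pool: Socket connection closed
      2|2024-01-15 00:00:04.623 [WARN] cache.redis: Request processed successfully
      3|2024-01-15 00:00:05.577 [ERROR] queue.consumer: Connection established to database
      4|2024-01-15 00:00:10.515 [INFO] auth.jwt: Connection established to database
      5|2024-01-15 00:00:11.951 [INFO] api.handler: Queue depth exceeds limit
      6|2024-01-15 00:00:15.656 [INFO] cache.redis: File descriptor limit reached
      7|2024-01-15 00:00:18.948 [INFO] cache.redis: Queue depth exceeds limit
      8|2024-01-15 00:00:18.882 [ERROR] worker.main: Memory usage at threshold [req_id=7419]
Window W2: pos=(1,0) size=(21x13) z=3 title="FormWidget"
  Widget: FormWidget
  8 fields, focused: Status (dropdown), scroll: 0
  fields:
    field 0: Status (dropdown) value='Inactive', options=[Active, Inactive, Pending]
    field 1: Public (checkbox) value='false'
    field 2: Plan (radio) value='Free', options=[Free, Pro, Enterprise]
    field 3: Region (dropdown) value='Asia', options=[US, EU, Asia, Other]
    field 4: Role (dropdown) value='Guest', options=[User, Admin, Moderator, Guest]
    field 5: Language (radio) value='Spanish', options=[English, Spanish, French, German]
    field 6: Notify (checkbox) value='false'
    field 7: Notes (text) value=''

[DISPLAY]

 ┃  Public:     [ ]  ┃   ┏━━━━━━━━━━━━━━
 ┃  Plan:       (●) F┃   ┃ TabContainer 
 ┃  Region:     [As▼]┃   ┠──────────────
 ┃  Role:       [Gu▼]┃   ┃[app.ini]│ uti
 ┃  Language:   ( ) E┃   ┃──────────────
 ┃  Notify:     [ ]  ┃   ┃[server]      
 ┃  Notes:      [   ]┃   ┃timeout = utf-
 ┃                   ┃   ┃debug = 4     
 ┗━━━━━━━━━━━━━━━━━━━┛   ┃enable_ssl = 1
                         ┃port = utf-8  
                         ┃log_level = 54
                         ┃retry_count = 
                         ┃              
                         ┃[api]         
                         ┃# api configur
                         ┃buffer_size = 


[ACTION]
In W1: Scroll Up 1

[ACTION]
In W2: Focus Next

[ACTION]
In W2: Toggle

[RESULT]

 ┃> Public:     [x]  ┃   ┏━━━━━━━━━━━━━━
 ┃  Plan:       (●) F┃   ┃ TabContainer 
 ┃  Region:     [As▼]┃   ┠──────────────
 ┃  Role:       [Gu▼]┃   ┃[app.ini]│ uti
 ┃  Language:   ( ) E┃   ┃──────────────
 ┃  Notify:     [ ]  ┃   ┃[server]      
 ┃  Notes:      [   ]┃   ┃timeout = utf-
 ┃                   ┃   ┃debug = 4     
 ┗━━━━━━━━━━━━━━━━━━━┛   ┃enable_ssl = 1
                         ┃port = utf-8  
                         ┃log_level = 54
                         ┃retry_count = 
                         ┃              
                         ┃[api]         
                         ┃# api configur
                         ┃buffer_size = 


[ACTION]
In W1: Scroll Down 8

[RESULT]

 ┃> Public:     [x]  ┃   ┏━━━━━━━━━━━━━━
 ┃  Plan:       (●) F┃   ┃ TabContainer 
 ┃  Region:     [As▼]┃   ┠──────────────
 ┃  Role:       [Gu▼]┃   ┃[app.ini]│ uti
 ┃  Language:   ( ) E┃   ┃──────────────
 ┃  Notify:     [ ]  ┃   ┃[api]         
 ┃  Notes:      [   ]┃   ┃# api configur
 ┃                   ┃   ┃buffer_size = 
 ┗━━━━━━━━━━━━━━━━━━━┛   ┃              
                         ┃              
                         ┃              
                         ┃              
                         ┃              
                         ┃              
                         ┃              
                         ┃              


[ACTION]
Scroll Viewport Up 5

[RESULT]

 ┏━━━━━━━━━━━━━━━━━━━┓                  
 ┃ FormWidget        ┃                  
 ┠───────────────────┨                  
 ┃  Status:     [In▼]┃                  
 ┃> Public:     [x]  ┃   ┏━━━━━━━━━━━━━━
 ┃  Plan:       (●) F┃   ┃ TabContainer 
 ┃  Region:     [As▼]┃   ┠──────────────
 ┃  Role:       [Gu▼]┃   ┃[app.ini]│ uti
 ┃  Language:   ( ) E┃   ┃──────────────
 ┃  Notify:     [ ]  ┃   ┃[api]         
 ┃  Notes:      [   ]┃   ┃# api configur
 ┃                   ┃   ┃buffer_size = 
 ┗━━━━━━━━━━━━━━━━━━━┛   ┃              
                         ┃              
                         ┃              
                         ┃              


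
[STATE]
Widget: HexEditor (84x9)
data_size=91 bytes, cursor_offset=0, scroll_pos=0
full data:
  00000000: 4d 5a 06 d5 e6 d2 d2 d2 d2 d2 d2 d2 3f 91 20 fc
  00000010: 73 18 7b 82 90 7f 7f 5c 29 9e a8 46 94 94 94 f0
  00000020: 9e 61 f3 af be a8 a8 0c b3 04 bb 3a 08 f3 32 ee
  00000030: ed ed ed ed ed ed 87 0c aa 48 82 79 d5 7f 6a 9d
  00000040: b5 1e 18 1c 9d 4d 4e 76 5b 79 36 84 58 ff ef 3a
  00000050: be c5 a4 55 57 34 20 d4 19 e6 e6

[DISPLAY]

00000000  4D 5a 06 d5 e6 d2 d2 d2  d2 d2 d2 d2 3f 91 20 fc  |MZ..........?. .|      
00000010  73 18 7b 82 90 7f 7f 5c  29 9e a8 46 94 94 94 f0  |s.{....\)..F....|      
00000020  9e 61 f3 af be a8 a8 0c  b3 04 bb 3a 08 f3 32 ee  |.a.........:..2.|      
00000030  ed ed ed ed ed ed 87 0c  aa 48 82 79 d5 7f 6a 9d  |.........H.y..j.|      
00000040  b5 1e 18 1c 9d 4d 4e 76  5b 79 36 84 58 ff ef 3a  |.....MNv[y6.X..:|      
00000050  be c5 a4 55 57 34 20 d4  19 e6 e6                 |...UW4 ....     |      
                                                                                    
                                                                                    
                                                                                    


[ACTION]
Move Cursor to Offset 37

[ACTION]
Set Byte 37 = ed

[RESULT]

00000000  4d 5a 06 d5 e6 d2 d2 d2  d2 d2 d2 d2 3f 91 20 fc  |MZ..........?. .|      
00000010  73 18 7b 82 90 7f 7f 5c  29 9e a8 46 94 94 94 f0  |s.{....\)..F....|      
00000020  9e 61 f3 af be ED a8 0c  b3 04 bb 3a 08 f3 32 ee  |.a.........:..2.|      
00000030  ed ed ed ed ed ed 87 0c  aa 48 82 79 d5 7f 6a 9d  |.........H.y..j.|      
00000040  b5 1e 18 1c 9d 4d 4e 76  5b 79 36 84 58 ff ef 3a  |.....MNv[y6.X..:|      
00000050  be c5 a4 55 57 34 20 d4  19 e6 e6                 |...UW4 ....     |      
                                                                                    
                                                                                    
                                                                                    


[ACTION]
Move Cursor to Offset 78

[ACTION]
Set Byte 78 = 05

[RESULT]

00000000  4d 5a 06 d5 e6 d2 d2 d2  d2 d2 d2 d2 3f 91 20 fc  |MZ..........?. .|      
00000010  73 18 7b 82 90 7f 7f 5c  29 9e a8 46 94 94 94 f0  |s.{....\)..F....|      
00000020  9e 61 f3 af be ed a8 0c  b3 04 bb 3a 08 f3 32 ee  |.a.........:..2.|      
00000030  ed ed ed ed ed ed 87 0c  aa 48 82 79 d5 7f 6a 9d  |.........H.y..j.|      
00000040  b5 1e 18 1c 9d 4d 4e 76  5b 79 36 84 58 ff 05 3a  |.....MNv[y6.X..:|      
00000050  be c5 a4 55 57 34 20 d4  19 e6 e6                 |...UW4 ....     |      
                                                                                    
                                                                                    
                                                                                    


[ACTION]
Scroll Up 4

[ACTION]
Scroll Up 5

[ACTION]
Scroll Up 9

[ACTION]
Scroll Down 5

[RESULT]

00000050  be c5 a4 55 57 34 20 d4  19 e6 e6                 |...UW4 ....     |      
                                                                                    
                                                                                    
                                                                                    
                                                                                    
                                                                                    
                                                                                    
                                                                                    
                                                                                    


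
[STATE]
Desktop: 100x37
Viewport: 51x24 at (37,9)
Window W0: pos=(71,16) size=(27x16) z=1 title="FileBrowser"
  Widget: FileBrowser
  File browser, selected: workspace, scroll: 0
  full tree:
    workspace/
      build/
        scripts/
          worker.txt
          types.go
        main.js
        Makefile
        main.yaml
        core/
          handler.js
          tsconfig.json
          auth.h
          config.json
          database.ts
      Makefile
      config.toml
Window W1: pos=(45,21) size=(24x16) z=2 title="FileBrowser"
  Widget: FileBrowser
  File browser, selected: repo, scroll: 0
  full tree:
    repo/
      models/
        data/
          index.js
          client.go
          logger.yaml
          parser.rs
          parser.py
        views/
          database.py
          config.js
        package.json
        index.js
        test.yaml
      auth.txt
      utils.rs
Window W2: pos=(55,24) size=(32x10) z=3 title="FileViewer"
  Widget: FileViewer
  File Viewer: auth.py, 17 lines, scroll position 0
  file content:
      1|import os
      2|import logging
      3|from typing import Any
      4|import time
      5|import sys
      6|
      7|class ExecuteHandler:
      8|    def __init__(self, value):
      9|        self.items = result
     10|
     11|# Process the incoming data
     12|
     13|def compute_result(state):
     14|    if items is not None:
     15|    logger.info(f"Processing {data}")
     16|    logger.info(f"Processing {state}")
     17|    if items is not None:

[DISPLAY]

                                                   
                                                   
                                                   
                                                   
                                                   
                                                   
                                                   
                                  ┏━━━━━━━━━━━━━━━━
                                  ┃ FileBrowser    
                                  ┠────────────────
                                  ┃> [-] workspace/
                                  ┃    [+] build/  
        ┏━━━━━━━━━━━━━━━━━━━━━━┓  ┃    Makefile    
        ┃ FileBrowser          ┃  ┃    config.toml 
        ┠──────────────────────┨  ┃                
        ┃> [-] rep┏━━━━━━━━━━━━━━━━━━━━━━━━━━━━━━┓ 
        ┃    [+] m┃ FileViewer                   ┃ 
        ┃    auth.┠──────────────────────────────┨ 
        ┃    utils┃import os                    ▲┃ 
        ┃         ┃import logging               █┃ 
        ┃         ┃from typing import Any       ░┃ 
        ┃         ┃import time                  ░┃ 
        ┃         ┃import sys                   ░┃━
        ┃         ┃                             ▼┃ 


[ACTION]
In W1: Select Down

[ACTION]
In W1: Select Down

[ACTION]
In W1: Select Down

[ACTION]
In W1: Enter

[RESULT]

                                                   
                                                   
                                                   
                                                   
                                                   
                                                   
                                                   
                                  ┏━━━━━━━━━━━━━━━━
                                  ┃ FileBrowser    
                                  ┠────────────────
                                  ┃> [-] workspace/
                                  ┃    [+] build/  
        ┏━━━━━━━━━━━━━━━━━━━━━━┓  ┃    Makefile    
        ┃ FileBrowser          ┃  ┃    config.toml 
        ┠──────────────────────┨  ┃                
        ┃  [-] rep┏━━━━━━━━━━━━━━━━━━━━━━━━━━━━━━┓ 
        ┃    [+] m┃ FileViewer                   ┃ 
        ┃    auth.┠──────────────────────────────┨ 
        ┃  > utils┃import os                    ▲┃ 
        ┃         ┃import logging               █┃ 
        ┃         ┃from typing import Any       ░┃ 
        ┃         ┃import time                  ░┃ 
        ┃         ┃import sys                   ░┃━
        ┃         ┃                             ▼┃ 


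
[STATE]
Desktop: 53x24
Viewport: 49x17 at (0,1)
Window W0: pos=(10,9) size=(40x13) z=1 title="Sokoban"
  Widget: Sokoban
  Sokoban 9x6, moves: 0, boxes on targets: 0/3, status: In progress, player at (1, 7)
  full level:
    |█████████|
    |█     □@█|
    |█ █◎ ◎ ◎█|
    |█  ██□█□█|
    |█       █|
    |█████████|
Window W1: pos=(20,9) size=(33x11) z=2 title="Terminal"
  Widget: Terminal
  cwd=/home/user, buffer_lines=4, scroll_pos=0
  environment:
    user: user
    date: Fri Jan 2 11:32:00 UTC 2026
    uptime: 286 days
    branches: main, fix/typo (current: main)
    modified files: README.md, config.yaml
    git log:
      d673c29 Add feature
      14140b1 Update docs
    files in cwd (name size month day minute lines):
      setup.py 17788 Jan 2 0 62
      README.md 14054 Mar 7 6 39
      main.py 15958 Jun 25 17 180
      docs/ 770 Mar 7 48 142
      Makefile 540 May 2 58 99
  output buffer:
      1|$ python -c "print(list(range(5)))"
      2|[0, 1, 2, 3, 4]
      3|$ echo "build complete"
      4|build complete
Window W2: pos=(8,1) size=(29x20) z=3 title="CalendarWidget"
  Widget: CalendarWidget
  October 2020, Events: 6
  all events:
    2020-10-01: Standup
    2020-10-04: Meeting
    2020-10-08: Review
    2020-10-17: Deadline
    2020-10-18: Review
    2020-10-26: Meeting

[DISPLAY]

        ┏━━━━━━━━━━━━━━━━━━━━━━━━━━━┓            
        ┃ CalendarWidget            ┃            
        ┠───────────────────────────┨            
        ┃        October 2020       ┃            
        ┃Mo Tu We Th Fr Sa Su       ┃            
        ┃          1*  2  3  4*     ┃            
        ┃ 5  6  7  8*  9 10 11      ┃            
        ┃12 13 14 15 16 17* 18*     ┃            
        ┃19 20 21 22 23 24 25       ┃━━━━━━━━━━━━
        ┃26* 27 28 29 30 31         ┃            
        ┃                           ┃────────────
        ┃                           ┃nt(list(rang
        ┃                           ┃            
        ┃                           ┃mplete"     
        ┃                           ┃            
        ┃                           ┃            
        ┃                           ┃            


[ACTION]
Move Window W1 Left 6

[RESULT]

        ┏━━━━━━━━━━━━━━━━━━━━━━━━━━━┓            
        ┃ CalendarWidget            ┃            
        ┠───────────────────────────┨            
        ┃        October 2020       ┃            
        ┃Mo Tu We Th Fr Sa Su       ┃            
        ┃          1*  2  3  4*     ┃            
        ┃ 5  6  7  8*  9 10 11      ┃            
        ┃12 13 14 15 16 17* 18*     ┃            
        ┃19 20 21 22 23 24 25       ┃━━━━━━━━━┓━━
        ┃26* 27 28 29 30 31         ┃         ┃  
        ┃                           ┃─────────┨──
        ┃                           ┃t(range(5┃  
        ┃                           ┃         ┃  
        ┃                           ┃"        ┃  
        ┃                           ┃         ┃  
        ┃                           ┃         ┃  
        ┃                           ┃         ┃  


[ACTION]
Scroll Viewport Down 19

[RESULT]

        ┃ 5  6  7  8*  9 10 11      ┃            
        ┃12 13 14 15 16 17* 18*     ┃            
        ┃19 20 21 22 23 24 25       ┃━━━━━━━━━┓━━
        ┃26* 27 28 29 30 31         ┃         ┃  
        ┃                           ┃─────────┨──
        ┃                           ┃t(range(5┃  
        ┃                           ┃         ┃  
        ┃                           ┃"        ┃  
        ┃                           ┃         ┃  
        ┃                           ┃         ┃  
        ┃                           ┃         ┃  
        ┃                           ┃         ┃  
        ┃                           ┃━━━━━━━━━┛  
        ┗━━━━━━━━━━━━━━━━━━━━━━━━━━━┛            
          ┗━━━━━━━━━━━━━━━━━━━━━━━━━━━━━━━━━━━━━━
                                                 
                                                 


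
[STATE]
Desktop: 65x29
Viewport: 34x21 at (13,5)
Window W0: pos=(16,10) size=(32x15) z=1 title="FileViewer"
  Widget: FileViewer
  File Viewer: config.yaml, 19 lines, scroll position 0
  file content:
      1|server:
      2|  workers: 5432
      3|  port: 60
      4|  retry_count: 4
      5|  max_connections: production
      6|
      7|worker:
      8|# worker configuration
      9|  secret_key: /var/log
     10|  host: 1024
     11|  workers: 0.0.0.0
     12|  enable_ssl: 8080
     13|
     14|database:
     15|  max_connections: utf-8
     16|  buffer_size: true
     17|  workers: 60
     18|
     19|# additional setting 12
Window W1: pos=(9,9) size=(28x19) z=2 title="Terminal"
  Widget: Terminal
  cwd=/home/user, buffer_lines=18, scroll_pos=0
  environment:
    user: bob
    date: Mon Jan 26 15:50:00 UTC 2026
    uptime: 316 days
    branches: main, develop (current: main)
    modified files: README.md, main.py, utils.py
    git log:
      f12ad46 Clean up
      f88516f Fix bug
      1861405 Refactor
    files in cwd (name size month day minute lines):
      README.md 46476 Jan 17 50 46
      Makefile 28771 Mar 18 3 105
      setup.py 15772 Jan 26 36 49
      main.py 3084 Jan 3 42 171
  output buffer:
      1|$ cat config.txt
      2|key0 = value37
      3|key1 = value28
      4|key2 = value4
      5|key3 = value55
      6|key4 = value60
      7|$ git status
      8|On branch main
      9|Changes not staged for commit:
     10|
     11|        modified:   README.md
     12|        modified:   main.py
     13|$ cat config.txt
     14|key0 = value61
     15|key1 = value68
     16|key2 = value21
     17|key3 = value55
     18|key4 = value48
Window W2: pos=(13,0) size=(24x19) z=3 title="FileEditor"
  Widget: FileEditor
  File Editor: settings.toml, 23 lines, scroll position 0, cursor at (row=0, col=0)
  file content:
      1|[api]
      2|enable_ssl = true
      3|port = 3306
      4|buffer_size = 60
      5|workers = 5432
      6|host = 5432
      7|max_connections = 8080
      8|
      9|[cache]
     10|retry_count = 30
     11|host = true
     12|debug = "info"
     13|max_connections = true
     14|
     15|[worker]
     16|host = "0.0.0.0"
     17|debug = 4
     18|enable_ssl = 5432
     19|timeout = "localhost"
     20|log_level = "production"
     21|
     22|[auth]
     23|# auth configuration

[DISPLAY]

┃port = 3306          ░┃          
┃buffer_size = 60     ░┃          
┃workers = 5432       ░┃          
┃host = 5432          ░┃          
┃max_connections = 808░┃          
┃                     ░┃━━━━━━━━━━
┃[cache]              ░┃          
┃retry_count = 30     ░┃──────────
┃host = true          ░┃         ▲
┃debug = "info"       ░┃         █
┃max_connections = tru░┃         ░
┃                     ░┃         ░
┃[worker]             ▼┃roduction░
┗━━━━━━━━━━━━━━━━━━━━━━┛         ░
branch main            ┃         ░
nges not staged for com┃on       ░
                       ┃og       ░
     modified:   README┃         ░
     modified:   main.p┃         ▼
at config.txt          ┃━━━━━━━━━━
0 = value61            ┃          


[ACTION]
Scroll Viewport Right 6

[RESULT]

= 3306          ░┃                
r_size = 60     ░┃                
rs = 5432       ░┃                
= 5432          ░┃                
onnections = 808░┃                
                ░┃━━━━━━━━━━┓     
e]              ░┃          ┃     
_count = 30     ░┃──────────┨     
= true          ░┃         ▲┃     
 = "info"       ░┃         █┃     
onnections = tru░┃         ░┃     
                ░┃         ░┃     
er]             ▼┃roduction░┃     
━━━━━━━━━━━━━━━━━┛         ░┃     
 main            ┃         ░┃     
ot staged for com┃on       ░┃     
                 ┃og       ░┃     
odified:   README┃         ░┃     
odified:   main.p┃         ▼┃     
fig.txt          ┃━━━━━━━━━━┛     
lue61            ┃                


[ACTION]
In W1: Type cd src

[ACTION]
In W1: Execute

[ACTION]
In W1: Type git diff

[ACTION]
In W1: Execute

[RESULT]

= 3306          ░┃                
r_size = 60     ░┃                
rs = 5432       ░┃                
= 5432          ░┃                
onnections = 808░┃                
                ░┃━━━━━━━━━━┓     
e]              ░┃          ┃     
_count = 30     ░┃──────────┨     
= true          ░┃         ▲┃     
 = "info"       ░┃         █┃     
onnections = tru░┃         ░┃     
                ░┃         ░┃     
er]             ▼┃roduction░┃     
━━━━━━━━━━━━━━━━━┛         ░┃     
f                ┃         ░┃     
t a/main.py b/mai┃on       ░┃     
n.py             ┃og       ░┃     
n.py             ┃         ░┃     
1,4 @@           ┃         ▼┃     
d                ┃━━━━━━━━━━┛     
ys               ┃                


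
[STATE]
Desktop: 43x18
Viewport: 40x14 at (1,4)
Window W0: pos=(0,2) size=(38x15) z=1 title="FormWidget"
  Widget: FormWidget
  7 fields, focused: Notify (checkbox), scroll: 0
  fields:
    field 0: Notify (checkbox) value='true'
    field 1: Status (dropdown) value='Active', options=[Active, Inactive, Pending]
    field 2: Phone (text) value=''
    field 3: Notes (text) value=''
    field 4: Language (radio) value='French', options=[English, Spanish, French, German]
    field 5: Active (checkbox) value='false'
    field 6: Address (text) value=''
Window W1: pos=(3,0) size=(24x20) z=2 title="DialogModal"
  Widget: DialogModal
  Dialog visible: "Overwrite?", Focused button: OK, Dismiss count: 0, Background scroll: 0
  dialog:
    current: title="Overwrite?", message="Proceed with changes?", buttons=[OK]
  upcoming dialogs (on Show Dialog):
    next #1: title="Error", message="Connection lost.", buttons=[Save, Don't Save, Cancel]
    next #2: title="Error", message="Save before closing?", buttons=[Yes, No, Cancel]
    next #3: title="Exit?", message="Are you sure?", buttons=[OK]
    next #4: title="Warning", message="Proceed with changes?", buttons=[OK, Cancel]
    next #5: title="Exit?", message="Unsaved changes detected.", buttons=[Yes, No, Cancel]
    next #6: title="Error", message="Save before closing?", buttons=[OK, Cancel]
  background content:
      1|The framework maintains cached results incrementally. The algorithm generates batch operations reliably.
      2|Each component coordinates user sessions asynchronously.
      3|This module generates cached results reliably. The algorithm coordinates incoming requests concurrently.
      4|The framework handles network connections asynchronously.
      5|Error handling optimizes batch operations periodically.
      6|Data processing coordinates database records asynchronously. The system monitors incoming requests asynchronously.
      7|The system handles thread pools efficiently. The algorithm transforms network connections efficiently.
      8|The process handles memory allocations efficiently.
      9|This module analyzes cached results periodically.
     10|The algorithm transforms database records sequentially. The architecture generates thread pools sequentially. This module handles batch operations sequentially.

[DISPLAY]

──┃Each component coordin┃──────────┨   
> ┃This module generates ┃          ┃   
  ┃The framework handles ┃        ▼]┃   
  ┃Error handling optimiz┃         ]┃   
  ┃Da┌────────────────┐di┃         ]┃   
  ┃Th│   Overwrite?   │hr┃ ( ) Spani┃   
  ┃Th│Proceed with cha│me┃          ┃   
  ┃Th│      [OK]      │ c┃         ]┃   
  ┃Th└────────────────┘or┃          ┃   
  ┃                      ┃          ┃   
  ┃                      ┃          ┃   
  ┃                      ┃          ┃   
━━┃                      ┃━━━━━━━━━━┛   
  ┃                      ┃              


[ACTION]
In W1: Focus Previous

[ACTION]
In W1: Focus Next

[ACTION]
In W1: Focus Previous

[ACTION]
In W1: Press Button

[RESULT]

──┃Each component coordin┃──────────┨   
> ┃This module generates ┃          ┃   
  ┃The framework handles ┃        ▼]┃   
  ┃Error handling optimiz┃         ]┃   
  ┃Data processing coordi┃         ]┃   
  ┃The system handles thr┃ ( ) Spani┃   
  ┃The process handles me┃          ┃   
  ┃This module analyzes c┃         ]┃   
  ┃The algorithm transfor┃          ┃   
  ┃                      ┃          ┃   
  ┃                      ┃          ┃   
  ┃                      ┃          ┃   
━━┃                      ┃━━━━━━━━━━┛   
  ┃                      ┃              


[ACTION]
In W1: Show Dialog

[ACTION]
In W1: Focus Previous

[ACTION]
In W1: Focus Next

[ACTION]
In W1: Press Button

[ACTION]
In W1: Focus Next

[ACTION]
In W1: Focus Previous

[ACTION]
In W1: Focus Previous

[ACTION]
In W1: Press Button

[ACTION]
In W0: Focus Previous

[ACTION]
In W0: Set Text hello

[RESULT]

──┃Each component coordin┃──────────┨   
  ┃This module generates ┃          ┃   
  ┃The framework handles ┃        ▼]┃   
  ┃Error handling optimiz┃         ]┃   
  ┃Data processing coordi┃         ]┃   
  ┃The system handles thr┃ ( ) Spani┃   
  ┃The process handles me┃          ┃   
> ┃This module analyzes c┃         ]┃   
  ┃The algorithm transfor┃          ┃   
  ┃                      ┃          ┃   
  ┃                      ┃          ┃   
  ┃                      ┃          ┃   
━━┃                      ┃━━━━━━━━━━┛   
  ┃                      ┃              


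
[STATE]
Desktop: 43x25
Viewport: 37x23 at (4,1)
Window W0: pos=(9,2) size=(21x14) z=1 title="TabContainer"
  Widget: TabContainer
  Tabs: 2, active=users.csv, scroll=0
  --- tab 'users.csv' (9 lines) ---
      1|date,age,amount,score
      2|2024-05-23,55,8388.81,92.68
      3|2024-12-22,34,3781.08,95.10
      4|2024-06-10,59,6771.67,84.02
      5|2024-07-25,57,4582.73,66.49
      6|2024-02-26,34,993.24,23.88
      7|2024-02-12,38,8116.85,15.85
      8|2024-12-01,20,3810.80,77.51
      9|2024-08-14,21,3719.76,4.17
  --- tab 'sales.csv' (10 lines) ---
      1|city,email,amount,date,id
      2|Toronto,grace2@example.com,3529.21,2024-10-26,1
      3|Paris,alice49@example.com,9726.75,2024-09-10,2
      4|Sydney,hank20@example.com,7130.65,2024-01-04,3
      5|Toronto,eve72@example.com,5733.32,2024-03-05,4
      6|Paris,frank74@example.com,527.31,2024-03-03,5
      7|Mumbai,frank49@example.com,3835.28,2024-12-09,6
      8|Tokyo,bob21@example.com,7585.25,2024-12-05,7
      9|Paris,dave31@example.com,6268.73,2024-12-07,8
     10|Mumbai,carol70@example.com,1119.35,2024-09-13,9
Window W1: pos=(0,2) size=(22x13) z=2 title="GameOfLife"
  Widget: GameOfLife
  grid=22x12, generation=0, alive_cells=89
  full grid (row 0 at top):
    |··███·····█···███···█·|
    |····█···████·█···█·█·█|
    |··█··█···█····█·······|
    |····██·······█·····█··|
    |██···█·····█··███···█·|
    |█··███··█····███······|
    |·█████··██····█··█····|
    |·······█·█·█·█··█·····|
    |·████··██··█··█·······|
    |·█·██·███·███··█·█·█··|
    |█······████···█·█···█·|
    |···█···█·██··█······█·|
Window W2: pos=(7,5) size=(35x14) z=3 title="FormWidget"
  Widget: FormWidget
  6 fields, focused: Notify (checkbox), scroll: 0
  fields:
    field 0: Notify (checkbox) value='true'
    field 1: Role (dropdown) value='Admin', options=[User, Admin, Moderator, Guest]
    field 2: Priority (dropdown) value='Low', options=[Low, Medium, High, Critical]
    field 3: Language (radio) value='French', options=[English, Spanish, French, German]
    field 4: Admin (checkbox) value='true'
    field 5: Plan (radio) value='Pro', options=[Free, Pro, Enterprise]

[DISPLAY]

                                     
━━━━━━━━━━━━━━━━━┓━━━━━━━┓           
meOfLife         ┃r      ┃           
─────────────────┨───────┨           
: 0┏━━━━━━━━━━━━━━━━━━━━━━━━━━━━━━━━━
·█·┃ FormWidget                      
██·┠─────────────────────────────────
·█·┃> Notify:     [x]                
██·┃  Role:       [Admin           ▼]
██·┃  Priority:   [Low             ▼]
···┃  Language:   ( ) English  ( ) Sp
█··┃  Admin:      [x]                
█·█┃  Plan:       ( ) Free  (●) Pro  
━━━┃                                 
   ┃                                 
   ┃                                 
   ┃                                 
   ┗━━━━━━━━━━━━━━━━━━━━━━━━━━━━━━━━━
                                     
                                     
                                     
                                     
                                     


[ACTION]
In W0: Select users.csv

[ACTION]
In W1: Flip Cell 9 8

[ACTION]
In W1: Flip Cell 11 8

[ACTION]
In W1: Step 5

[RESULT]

                                     
━━━━━━━━━━━━━━━━━┓━━━━━━━┓           
meOfLife         ┃r      ┃           
─────────────────┨───────┨           
: 5┏━━━━━━━━━━━━━━━━━━━━━━━━━━━━━━━━━
···┃ FormWidget                      
··█┠─────────────────────────────────
··█┃> Notify:     [x]                
···┃  Role:       [Admin           ▼]
···┃  Priority:   [Low             ▼]
··█┃  Language:   ( ) English  ( ) Sp
··█┃  Admin:      [x]                
···┃  Plan:       ( ) Free  (●) Pro  
━━━┃                                 
   ┃                                 
   ┃                                 
   ┃                                 
   ┗━━━━━━━━━━━━━━━━━━━━━━━━━━━━━━━━━
                                     
                                     
                                     
                                     
                                     


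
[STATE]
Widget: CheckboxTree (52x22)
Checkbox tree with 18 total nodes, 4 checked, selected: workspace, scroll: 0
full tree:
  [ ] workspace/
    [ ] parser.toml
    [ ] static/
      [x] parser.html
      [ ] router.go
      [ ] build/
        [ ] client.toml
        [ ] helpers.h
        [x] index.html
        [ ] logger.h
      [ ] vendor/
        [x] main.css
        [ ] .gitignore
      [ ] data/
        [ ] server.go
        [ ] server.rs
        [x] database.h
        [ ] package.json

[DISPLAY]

>[-] workspace/                                     
   [ ] parser.toml                                  
   [-] static/                                      
     [x] parser.html                                
     [ ] router.go                                  
     [-] build/                                     
       [ ] client.toml                              
       [ ] helpers.h                                
       [x] index.html                               
       [ ] logger.h                                 
     [-] vendor/                                    
       [x] main.css                                 
       [ ] .gitignore                               
     [-] data/                                      
       [ ] server.go                                
       [ ] server.rs                                
       [x] database.h                               
       [ ] package.json                             
                                                    
                                                    
                                                    
                                                    


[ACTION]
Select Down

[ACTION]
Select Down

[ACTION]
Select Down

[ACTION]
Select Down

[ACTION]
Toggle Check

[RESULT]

 [-] workspace/                                     
   [ ] parser.toml                                  
   [-] static/                                      
     [x] parser.html                                
>    [x] router.go                                  
     [-] build/                                     
       [ ] client.toml                              
       [ ] helpers.h                                
       [x] index.html                               
       [ ] logger.h                                 
     [-] vendor/                                    
       [x] main.css                                 
       [ ] .gitignore                               
     [-] data/                                      
       [ ] server.go                                
       [ ] server.rs                                
       [x] database.h                               
       [ ] package.json                             
                                                    
                                                    
                                                    
                                                    


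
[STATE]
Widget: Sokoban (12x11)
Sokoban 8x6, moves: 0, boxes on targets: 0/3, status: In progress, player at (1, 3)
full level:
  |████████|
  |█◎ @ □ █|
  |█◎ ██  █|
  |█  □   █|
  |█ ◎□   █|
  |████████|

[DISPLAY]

████████    
█◎ @ □ █    
█◎ ██  █    
█  □   █    
█ ◎□   █    
████████    
Moves: 0  0/
            
            
            
            


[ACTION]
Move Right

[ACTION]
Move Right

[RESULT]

████████    
█◎   @□█    
█◎ ██  █    
█  □   █    
█ ◎□   █    
████████    
Moves: 2  0/
            
            
            
            


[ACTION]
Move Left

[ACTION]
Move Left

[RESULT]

████████    
█◎ @  □█    
█◎ ██  █    
█  □   █    
█ ◎□   █    
████████    
Moves: 4  0/
            
            
            
            


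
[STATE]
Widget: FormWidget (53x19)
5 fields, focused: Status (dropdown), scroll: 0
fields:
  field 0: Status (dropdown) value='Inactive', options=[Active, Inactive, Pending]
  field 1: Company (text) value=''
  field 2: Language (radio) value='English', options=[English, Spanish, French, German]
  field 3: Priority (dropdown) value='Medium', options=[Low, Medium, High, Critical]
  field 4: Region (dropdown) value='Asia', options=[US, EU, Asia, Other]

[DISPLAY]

> Status:     [Inactive                            ▼]
  Company:    [                                     ]
  Language:   (●) English  ( ) Spanish  ( ) French  (
  Priority:   [Medium                              ▼]
  Region:     [Asia                                ▼]
                                                     
                                                     
                                                     
                                                     
                                                     
                                                     
                                                     
                                                     
                                                     
                                                     
                                                     
                                                     
                                                     
                                                     


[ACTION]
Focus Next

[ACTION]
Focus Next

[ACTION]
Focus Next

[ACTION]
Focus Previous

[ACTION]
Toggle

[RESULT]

  Status:     [Inactive                            ▼]
  Company:    [                                     ]
> Language:   (●) English  ( ) Spanish  ( ) French  (
  Priority:   [Medium                              ▼]
  Region:     [Asia                                ▼]
                                                     
                                                     
                                                     
                                                     
                                                     
                                                     
                                                     
                                                     
                                                     
                                                     
                                                     
                                                     
                                                     
                                                     
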